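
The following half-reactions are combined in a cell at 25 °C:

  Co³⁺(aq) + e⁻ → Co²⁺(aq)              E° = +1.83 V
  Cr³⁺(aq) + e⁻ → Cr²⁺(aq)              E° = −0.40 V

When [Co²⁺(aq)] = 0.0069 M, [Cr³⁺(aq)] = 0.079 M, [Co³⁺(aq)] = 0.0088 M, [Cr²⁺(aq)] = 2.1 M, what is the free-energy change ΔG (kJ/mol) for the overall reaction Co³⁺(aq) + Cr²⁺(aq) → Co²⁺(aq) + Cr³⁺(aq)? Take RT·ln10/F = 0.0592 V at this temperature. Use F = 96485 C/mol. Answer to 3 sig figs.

−224 kJ/mol

E°cell = +1.83 − (−0.40) = +2.23 V; the balanced reaction transfers n = 1 electron.
The reaction quotient is ([Co²⁺(aq)]·[Cr³⁺(aq)]) / ([Co³⁺(aq)]·[Cr²⁺(aq)]) = 0.0295; by Nernst, E = +2.23 − (0.0592/1)(−1.530) = +2.3206 V.
Finally ΔG = −nFE = −(1)(96485 C/mol)(+2.3206 V) = −224 kJ/mol.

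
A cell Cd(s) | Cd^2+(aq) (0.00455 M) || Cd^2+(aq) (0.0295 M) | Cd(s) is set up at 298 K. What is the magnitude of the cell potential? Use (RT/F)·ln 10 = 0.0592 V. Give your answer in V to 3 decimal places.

For a concentration cell E°cell = 0, since both electrodes use the same couple.
The compartment with the higher Cd^2+(aq) concentration (0.0295 M) acts as the cathode; ions are reduced there and produced at the dilute (0.00455 M) anode.
With n = 2, Ecell = −(0.0592/2)·log([dilute]/[conc]) = −(0.0592/2)·log(0.00455/0.0295) = +0.024 V.

0.024 V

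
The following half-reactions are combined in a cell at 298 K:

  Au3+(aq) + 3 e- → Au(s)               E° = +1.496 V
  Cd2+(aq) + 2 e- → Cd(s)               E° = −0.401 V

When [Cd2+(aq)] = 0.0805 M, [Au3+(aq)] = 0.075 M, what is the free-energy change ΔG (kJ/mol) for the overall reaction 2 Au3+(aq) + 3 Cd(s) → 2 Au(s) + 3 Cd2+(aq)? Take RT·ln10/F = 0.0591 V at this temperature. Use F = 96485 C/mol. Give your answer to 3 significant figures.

−1100 kJ/mol

The standard cell potential is +1.496 − (−0.401) = +1.897 V, with n = 6 electrons in the balanced equation.
The reaction quotient is [Cd2+(aq)]^3 / [Au3+(aq)]^2 = 0.0927; by Nernst, E = +1.897 − (0.0591/6)(−1.033) = +1.9072 V.
Finally ΔG = −nFE = −(6)(96485 C/mol)(+1.9072 V) = −1100 kJ/mol.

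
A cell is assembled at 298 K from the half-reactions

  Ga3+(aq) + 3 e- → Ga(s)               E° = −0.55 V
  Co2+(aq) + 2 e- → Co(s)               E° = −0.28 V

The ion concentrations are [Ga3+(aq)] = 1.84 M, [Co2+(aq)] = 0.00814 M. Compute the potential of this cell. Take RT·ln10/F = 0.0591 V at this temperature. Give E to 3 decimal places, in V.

Since E°(Co²⁺/Co) > E°(Ga³⁺/Ga), Co²⁺/Co serves as the cathode.
E°cell = −0.28 − (−0.55) = +0.27 V, with n = 6 electrons transferred.
The balanced reaction is 3 Co2+(aq) + 2 Ga(s) → 3 Co(s) + 2 Ga3+(aq), so Q = [Ga3+(aq)]^2 / [Co2+(aq)]^3 = 6.28×10^6 and log Q = 6.798.
E = E° − (0.0591/n)·log Q = +0.27 − (0.0591/6)(6.798) = +0.203 V.

+0.203 V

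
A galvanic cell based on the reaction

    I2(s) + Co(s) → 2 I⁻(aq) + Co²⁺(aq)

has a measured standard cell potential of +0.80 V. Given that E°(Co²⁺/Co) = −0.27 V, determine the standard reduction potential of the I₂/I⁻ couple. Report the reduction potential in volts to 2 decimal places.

+0.53 V

In the reaction as written the I₂/I⁻ couple is reduced (cathode) and Co²⁺/Co is oxidized (anode), so E°cell = E°(I₂/I⁻) − E°(Co²⁺/Co).
E°(I₂/I⁻) = E°cell + E°(anode) = +0.80 + (−0.27) = +0.53 V.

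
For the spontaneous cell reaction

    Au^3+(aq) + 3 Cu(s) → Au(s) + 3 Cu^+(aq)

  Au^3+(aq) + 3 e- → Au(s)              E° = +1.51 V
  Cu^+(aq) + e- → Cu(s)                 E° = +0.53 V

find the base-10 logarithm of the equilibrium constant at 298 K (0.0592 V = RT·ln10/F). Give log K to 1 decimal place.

The Au³⁺/Au couple is reduced (cathode); E°cell = +1.51 − (+0.53) = +0.98 V with n = 3.
At equilibrium E = 0, so log K = nE°cell / 0.0592 = (3)(+0.98) / 0.0592 = 49.7.

log K = 49.7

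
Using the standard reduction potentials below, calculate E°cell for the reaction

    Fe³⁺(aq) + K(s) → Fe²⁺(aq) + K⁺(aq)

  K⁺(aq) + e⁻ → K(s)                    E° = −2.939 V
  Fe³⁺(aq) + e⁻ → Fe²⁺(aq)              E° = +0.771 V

+3.710 V

In the reaction as written, Fe³⁺(aq) is reduced (cathode) and K⁺(aq) is produced by oxidation at the anode.
E°cell = E°(cathode) − E°(anode) = +0.771 − (−2.939) = +3.710 V.
The positive value indicates the reaction is spontaneous as written.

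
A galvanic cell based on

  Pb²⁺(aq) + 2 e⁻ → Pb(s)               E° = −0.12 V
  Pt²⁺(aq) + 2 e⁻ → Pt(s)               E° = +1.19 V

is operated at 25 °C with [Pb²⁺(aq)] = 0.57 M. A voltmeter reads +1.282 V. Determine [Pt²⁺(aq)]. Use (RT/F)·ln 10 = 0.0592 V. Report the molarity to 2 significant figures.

The Pt²⁺/Pt couple has the larger reduction potential, so it is the cathode: E°cell = +1.19 − (−0.12) = +1.31 V and n = 2.
Since E = E° − (0.0592/n)·log Q, log Q = n(E° − E)/0.0592 = 0.946.
The balanced reaction is Pt²⁺(aq) + Pb(s) → Pt(s) + Pb²⁺(aq), so Q = [Pb²⁺(aq)] / [Pt²⁺(aq)].
Isolating [Pt²⁺(aq)] in Q = 10^{0.946} yields log [Pt²⁺(aq)] = −1.190, i.e. 0.065 M.

0.065 M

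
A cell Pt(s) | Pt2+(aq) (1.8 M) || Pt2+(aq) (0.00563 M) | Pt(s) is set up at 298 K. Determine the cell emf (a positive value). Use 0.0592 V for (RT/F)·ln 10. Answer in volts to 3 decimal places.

For a concentration cell E°cell = 0, since both electrodes use the same couple.
The compartment with the higher Pt2+(aq) concentration (1.8 M) acts as the cathode; ions are reduced there and produced at the dilute (0.00563 M) anode.
With n = 2, Ecell = −(0.0592/2)·log([dilute]/[conc]) = −(0.0592/2)·log(0.00563/1.8) = +0.074 V.

0.074 V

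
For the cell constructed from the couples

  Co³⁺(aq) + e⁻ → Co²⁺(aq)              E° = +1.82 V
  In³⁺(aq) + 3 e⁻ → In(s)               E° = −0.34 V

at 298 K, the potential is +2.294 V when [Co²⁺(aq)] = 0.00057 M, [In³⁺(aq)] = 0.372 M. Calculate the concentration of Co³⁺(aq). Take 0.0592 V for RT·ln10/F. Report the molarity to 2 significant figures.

0.075 M

The Co³⁺/Co²⁺ couple has the larger reduction potential, so it is the cathode: E°cell = +1.82 − (−0.34) = +2.16 V and n = 3.
Rearranging E = E° − (0.0592/n)·log Q gives log Q = 3(+2.16 − (+2.294))/0.0592 = −6.791.
For 3 Co³⁺(aq) + In(s) → 3 Co²⁺(aq) + In³⁺(aq), the reaction quotient is Q = ([Co²⁺(aq)]^3·[In³⁺(aq)]) / [Co³⁺(aq)]^3.
Solving for the unknown gives log [Co³⁺(aq)] = −1.124, so [Co³⁺(aq)] ≈ 0.075 M.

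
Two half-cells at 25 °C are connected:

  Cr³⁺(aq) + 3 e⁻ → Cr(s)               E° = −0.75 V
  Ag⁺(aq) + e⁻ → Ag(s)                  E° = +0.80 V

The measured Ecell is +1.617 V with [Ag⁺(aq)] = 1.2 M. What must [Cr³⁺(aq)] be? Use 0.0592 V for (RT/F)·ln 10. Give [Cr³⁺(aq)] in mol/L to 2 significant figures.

0.00070 M

Ag⁺/Ag is the cathode (higher E°); E°cell = +0.80 − (−0.75) = +1.55 V with n = 3.
From the Nernst equation, log Q = n(E° − E)/0.0592 = 3·(+1.55 − (+1.617))/0.0592 = −3.395.
For 3 Ag⁺(aq) + Cr(s) → 3 Ag(s) + Cr³⁺(aq), the reaction quotient is Q = [Cr³⁺(aq)] / [Ag⁺(aq)]^3.
Substituting the known concentrations and solving, log [Cr³⁺(aq)] = −3.157 and [Cr³⁺(aq)] = 0.00070 M.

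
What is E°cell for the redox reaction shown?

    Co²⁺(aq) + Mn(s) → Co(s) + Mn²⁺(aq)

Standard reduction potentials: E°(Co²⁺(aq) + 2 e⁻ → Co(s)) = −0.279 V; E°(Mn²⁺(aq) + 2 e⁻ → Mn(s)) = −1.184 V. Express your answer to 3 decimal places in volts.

In the reaction as written, Co²⁺(aq) is reduced (cathode) and Mn²⁺(aq) is produced by oxidation at the anode.
E°cell = E°(cathode) − E°(anode) = −0.279 − (−1.184) = +0.905 V.

+0.905 V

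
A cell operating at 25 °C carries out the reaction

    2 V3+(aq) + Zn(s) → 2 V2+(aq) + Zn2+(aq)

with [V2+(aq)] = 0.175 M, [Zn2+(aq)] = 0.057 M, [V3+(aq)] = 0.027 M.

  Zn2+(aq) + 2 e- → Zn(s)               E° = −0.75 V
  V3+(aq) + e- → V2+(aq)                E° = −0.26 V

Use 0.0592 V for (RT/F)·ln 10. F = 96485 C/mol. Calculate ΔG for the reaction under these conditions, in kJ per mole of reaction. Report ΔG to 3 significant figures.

E°cell = −0.26 − (−0.75) = +0.49 V; the balanced reaction transfers n = 2 electrons.
Here Q = ([V2+(aq)]^2·[Zn2+(aq)]) / [V3+(aq)]^2 = 2.39 (log Q = 0.379), giving E = +0.49 − (0.0592/2)·(0.379) = +0.4788 V.
ΔG = −nFE = −(2)(96485)(+0.4788) J/mol = −92.4 kJ/mol.

−92.4 kJ/mol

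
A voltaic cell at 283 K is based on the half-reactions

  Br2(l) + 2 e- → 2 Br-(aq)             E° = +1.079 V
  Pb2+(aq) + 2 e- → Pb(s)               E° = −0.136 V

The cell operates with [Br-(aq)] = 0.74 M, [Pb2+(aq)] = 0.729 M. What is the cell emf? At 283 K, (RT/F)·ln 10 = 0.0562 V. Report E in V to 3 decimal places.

+1.226 V

Br₂/Br⁻ is reduced (cathode, E° = +1.079 V) and Pb²⁺/Pb is oxidized (anode).
E°cell = +1.079 − (−0.136) = +1.215 V, with n = 2 electrons transferred.
Balancing gives Br2(l) + Pb(s) → 2 Br-(aq) + Pb2+(aq); hence Q = [Br-(aq)]^2·[Pb2+(aq)] = 0.399 (log Q = −0.399).
E = E° − (0.0562/n)·log Q = +1.215 − (0.0562/2)(−0.399) = +1.226 V.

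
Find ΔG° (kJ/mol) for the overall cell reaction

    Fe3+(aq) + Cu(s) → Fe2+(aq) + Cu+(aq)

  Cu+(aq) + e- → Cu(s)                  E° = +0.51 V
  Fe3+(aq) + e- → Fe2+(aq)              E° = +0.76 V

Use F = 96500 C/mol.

In the reaction as written Fe3+(aq) is reduced, so the Fe³⁺/Fe²⁺ couple is the cathode and Cu⁺/Cu is the anode.
E°cell = +0.76 − (+0.51) = +0.25 V; balancing electrons gives n = 1.
ΔG° = −nFE°cell = −(1)(96500)(+0.25) J/mol = −24.1 kJ/mol.

−24.1 kJ/mol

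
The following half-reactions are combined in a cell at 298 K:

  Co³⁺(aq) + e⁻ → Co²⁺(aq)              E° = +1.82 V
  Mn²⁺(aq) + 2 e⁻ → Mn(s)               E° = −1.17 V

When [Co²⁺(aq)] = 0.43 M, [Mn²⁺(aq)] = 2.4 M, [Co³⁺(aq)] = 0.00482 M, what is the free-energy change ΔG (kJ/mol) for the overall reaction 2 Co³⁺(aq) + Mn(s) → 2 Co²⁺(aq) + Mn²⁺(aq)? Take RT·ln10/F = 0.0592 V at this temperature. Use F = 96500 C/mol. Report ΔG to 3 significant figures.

−553 kJ/mol

With Co³⁺/Co²⁺ reduced at the cathode, E°cell = +1.82 − (−1.17) = +2.99 V and n = 2.
The reaction quotient is ([Co²⁺(aq)]^2·[Mn²⁺(aq)]) / [Co³⁺(aq)]^2 = 1.91×10^4; by Nernst, E = +2.99 − (0.0592/2)(4.281) = +2.8633 V.
Then ΔG = −nFE = −2 × 96500 × +2.8633 J/mol = −553 kJ/mol.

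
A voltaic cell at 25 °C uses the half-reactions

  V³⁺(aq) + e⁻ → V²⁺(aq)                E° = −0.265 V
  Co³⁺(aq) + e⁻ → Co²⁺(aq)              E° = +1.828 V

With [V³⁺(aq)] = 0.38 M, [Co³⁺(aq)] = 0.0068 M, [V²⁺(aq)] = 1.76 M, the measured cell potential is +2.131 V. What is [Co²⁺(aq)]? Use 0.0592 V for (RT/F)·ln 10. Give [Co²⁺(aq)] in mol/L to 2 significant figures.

Co³⁺/Co²⁺ is the cathode (higher E°); E°cell = +1.828 − (−0.265) = +2.093 V with n = 1.
From the Nernst equation, log Q = n(E° − E)/0.0592 = 1·(+2.093 − (+2.131))/0.0592 = −0.642.
For Co³⁺(aq) + V²⁺(aq) → Co²⁺(aq) + V³⁺(aq), the reaction quotient is Q = ([Co²⁺(aq)]·[V³⁺(aq)]) / ([Co³⁺(aq)]·[V²⁺(aq)]).
Isolating [Co²⁺(aq)] in Q = 10^{−0.642} yields log [Co²⁺(aq)] = −2.144, i.e. 0.0072 M.

0.0072 M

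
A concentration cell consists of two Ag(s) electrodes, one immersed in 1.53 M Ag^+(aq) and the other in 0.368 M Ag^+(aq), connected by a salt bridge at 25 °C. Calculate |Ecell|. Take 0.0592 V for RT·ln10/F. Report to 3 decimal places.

0.037 V

For a concentration cell E°cell = 0, since both electrodes use the same couple.
The compartment with the higher Ag^+(aq) concentration (1.53 M) acts as the cathode; ions are reduced there and produced at the dilute (0.368 M) anode.
With n = 1, Ecell = −(0.0592/1)·log([dilute]/[conc]) = −(0.0592/1)·log(0.368/1.53) = +0.037 V.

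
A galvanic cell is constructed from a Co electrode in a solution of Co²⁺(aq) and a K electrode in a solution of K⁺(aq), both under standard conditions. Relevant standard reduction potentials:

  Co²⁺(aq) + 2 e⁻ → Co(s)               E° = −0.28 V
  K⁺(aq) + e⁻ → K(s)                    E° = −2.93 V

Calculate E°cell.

+2.65 V

Of the two couples in this cell, the one with the more positive reduction potential is reduced at the cathode: here that is Co²⁺/Co (−0.28 V); K⁺/K (−2.93 V) is the anode.
E°cell = E°(cathode) − E°(anode) = −0.28 − (−2.93) = +2.65 V.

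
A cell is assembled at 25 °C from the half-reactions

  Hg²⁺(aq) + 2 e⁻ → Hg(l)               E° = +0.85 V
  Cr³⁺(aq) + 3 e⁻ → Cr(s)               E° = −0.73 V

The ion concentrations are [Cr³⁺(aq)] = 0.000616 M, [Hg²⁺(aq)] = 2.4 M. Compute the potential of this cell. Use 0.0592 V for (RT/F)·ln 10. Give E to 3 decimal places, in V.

Since E°(Hg²⁺/Hg) > E°(Cr³⁺/Cr), Hg²⁺/Hg serves as the cathode.
E°cell = E°cat − E°an = +0.85 − (−0.73) = +1.58 V; n = 6.
Balancing gives 3 Hg²⁺(aq) + 2 Cr(s) → 3 Hg(l) + 2 Cr³⁺(aq); hence Q = [Cr³⁺(aq)]^2 / [Hg²⁺(aq)]^3 = 2.74×10^−8 (log Q = −7.561).
E = E° − (0.0592/n)·log Q = +1.58 − (0.0592/6)(−7.561) = +1.655 V.

+1.655 V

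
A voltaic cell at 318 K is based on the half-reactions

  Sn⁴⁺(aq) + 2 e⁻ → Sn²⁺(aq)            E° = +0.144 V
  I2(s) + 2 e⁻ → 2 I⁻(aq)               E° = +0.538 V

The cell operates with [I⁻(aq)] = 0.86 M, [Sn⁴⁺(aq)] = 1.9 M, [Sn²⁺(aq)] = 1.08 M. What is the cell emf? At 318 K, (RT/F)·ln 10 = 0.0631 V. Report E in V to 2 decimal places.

+0.39 V

I₂/I⁻ is reduced (cathode, E° = +0.538 V) and Sn⁴⁺/Sn²⁺ is oxidized (anode).
E°cell = E°cat − E°an = +0.538 − (+0.144) = +0.394 V; n = 2.
Balancing gives I2(s) + Sn²⁺(aq) → 2 I⁻(aq) + Sn⁴⁺(aq); hence Q = ([I⁻(aq)]^2·[Sn⁴⁺(aq)]) / [Sn²⁺(aq)] = 1.3 (log Q = 0.114).
By the Nernst equation, E = +0.394 − (0.0631/2)·(0.114) = +0.39 V.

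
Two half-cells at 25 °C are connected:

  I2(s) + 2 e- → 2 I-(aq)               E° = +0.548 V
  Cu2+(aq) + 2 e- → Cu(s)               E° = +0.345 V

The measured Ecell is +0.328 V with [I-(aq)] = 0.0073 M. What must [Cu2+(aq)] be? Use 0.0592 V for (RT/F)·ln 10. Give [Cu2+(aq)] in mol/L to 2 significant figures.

The I₂/I⁻ couple has the larger reduction potential, so it is the cathode: E°cell = +0.548 − (+0.345) = +0.203 V and n = 2.
Rearranging E = E° − (0.0592/n)·log Q gives log Q = 2(+0.203 − (+0.328))/0.0592 = −4.223.
Balancing electrons gives I2(s) + Cu(s) → 2 I-(aq) + Cu2+(aq); thus Q = [I-(aq)]^2·[Cu2+(aq)].
Isolating [Cu2+(aq)] in Q = 10^{−4.223} yields log [Cu2+(aq)] = 0.050, i.e. 1.1 M.

1.1 M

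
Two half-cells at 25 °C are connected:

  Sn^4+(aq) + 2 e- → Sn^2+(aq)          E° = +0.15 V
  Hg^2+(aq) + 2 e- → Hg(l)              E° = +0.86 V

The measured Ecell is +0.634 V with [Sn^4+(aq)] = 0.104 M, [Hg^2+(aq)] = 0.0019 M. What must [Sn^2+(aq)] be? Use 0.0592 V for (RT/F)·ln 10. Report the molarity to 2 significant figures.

0.15 M

The Hg²⁺/Hg couple has the larger reduction potential, so it is the cathode: E°cell = +0.86 − (+0.15) = +0.71 V and n = 2.
Rearranging E = E° − (0.0592/n)·log Q gives log Q = 2(+0.71 − (+0.634))/0.0592 = 2.568.
Balancing electrons gives Hg^2+(aq) + Sn^2+(aq) → Hg(l) + Sn^4+(aq); thus Q = [Sn^4+(aq)] / ([Hg^2+(aq)]·[Sn^2+(aq)]).
Isolating [Sn^2+(aq)] in Q = 10^{2.568} yields log [Sn^2+(aq)] = −0.830, i.e. 0.15 M.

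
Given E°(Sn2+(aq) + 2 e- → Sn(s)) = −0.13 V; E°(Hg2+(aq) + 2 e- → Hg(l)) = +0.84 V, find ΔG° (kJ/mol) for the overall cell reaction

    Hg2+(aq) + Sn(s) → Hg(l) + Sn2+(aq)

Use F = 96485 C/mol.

−187 kJ/mol

In the reaction as written Hg2+(aq) is reduced, so the Hg²⁺/Hg couple is the cathode and Sn²⁺/Sn is the anode.
E°cell = +0.84 − (−0.13) = +0.97 V; balancing electrons gives n = 2.
ΔG° = −nFE°cell = −(2)(96485)(+0.97) J/mol = −187 kJ/mol.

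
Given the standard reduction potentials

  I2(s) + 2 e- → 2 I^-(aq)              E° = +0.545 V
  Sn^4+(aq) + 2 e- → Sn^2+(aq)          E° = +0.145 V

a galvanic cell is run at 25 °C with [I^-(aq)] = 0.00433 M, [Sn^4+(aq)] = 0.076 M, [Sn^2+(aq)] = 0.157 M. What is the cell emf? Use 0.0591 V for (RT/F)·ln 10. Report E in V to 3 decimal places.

I₂/I⁻ is reduced (cathode, E° = +0.545 V) and Sn⁴⁺/Sn²⁺ is oxidized (anode).
E°cell = +0.545 − (+0.145) = +0.400 V, with n = 2 electrons transferred.
For the overall reaction I2(s) + Sn^2+(aq) → 2 I^-(aq) + Sn^4+(aq), Q = ([I^-(aq)]^2·[Sn^4+(aq)]) / [Sn^2+(aq)] = 9.08×10^−6, giving log Q = −5.042.
Applying E = E° − (RT ln10/nF)·log Q gives +0.400 − (0.0591/2)(−5.042) = +0.549 V.

+0.549 V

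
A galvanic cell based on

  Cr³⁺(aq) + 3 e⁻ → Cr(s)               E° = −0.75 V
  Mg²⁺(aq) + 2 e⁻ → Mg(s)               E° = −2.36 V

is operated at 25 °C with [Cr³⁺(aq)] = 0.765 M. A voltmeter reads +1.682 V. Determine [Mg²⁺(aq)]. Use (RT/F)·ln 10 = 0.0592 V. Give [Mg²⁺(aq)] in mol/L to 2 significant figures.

0.0031 M

The Cr³⁺/Cr couple has the larger reduction potential, so it is the cathode: E°cell = −0.75 − (−2.36) = +1.61 V and n = 6.
Since E = E° − (0.0592/n)·log Q, log Q = n(E° − E)/0.0592 = −7.297.
For 2 Cr³⁺(aq) + 3 Mg(s) → 2 Cr(s) + 3 Mg²⁺(aq), the reaction quotient is Q = [Mg²⁺(aq)]^3 / [Cr³⁺(aq)]^2.
Isolating [Mg²⁺(aq)] in Q = 10^{−7.297} yields log [Mg²⁺(aq)] = −2.510, i.e. 0.0031 M.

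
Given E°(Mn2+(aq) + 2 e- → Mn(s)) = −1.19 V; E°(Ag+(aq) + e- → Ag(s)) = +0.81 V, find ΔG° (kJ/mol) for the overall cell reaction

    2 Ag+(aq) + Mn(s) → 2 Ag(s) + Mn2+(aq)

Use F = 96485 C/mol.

In the reaction as written Ag+(aq) is reduced, so the Ag⁺/Ag couple is the cathode and Mn²⁺/Mn is the anode.
E°cell = +0.81 − (−1.19) = +2.00 V; balancing electrons gives n = 2.
ΔG° = −nFE°cell = −(2)(96485)(+2.00) J/mol = −386 kJ/mol.

−386 kJ/mol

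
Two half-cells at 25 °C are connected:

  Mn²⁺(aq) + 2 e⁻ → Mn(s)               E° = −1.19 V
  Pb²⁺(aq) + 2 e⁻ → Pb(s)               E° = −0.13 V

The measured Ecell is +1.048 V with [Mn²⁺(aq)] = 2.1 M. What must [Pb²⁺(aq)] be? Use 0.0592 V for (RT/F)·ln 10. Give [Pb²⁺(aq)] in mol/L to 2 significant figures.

Pb²⁺/Pb is the cathode (higher E°); E°cell = −0.13 − (−1.19) = +1.06 V with n = 2.
Rearranging E = E° − (0.0592/n)·log Q gives log Q = 2(+1.06 − (+1.048))/0.0592 = 0.405.
For Pb²⁺(aq) + Mn(s) → Pb(s) + Mn²⁺(aq), the reaction quotient is Q = [Mn²⁺(aq)] / [Pb²⁺(aq)].
Isolating [Pb²⁺(aq)] in Q = 10^{0.405} yields log [Pb²⁺(aq)] = −0.083, i.e. 0.83 M.

0.83 M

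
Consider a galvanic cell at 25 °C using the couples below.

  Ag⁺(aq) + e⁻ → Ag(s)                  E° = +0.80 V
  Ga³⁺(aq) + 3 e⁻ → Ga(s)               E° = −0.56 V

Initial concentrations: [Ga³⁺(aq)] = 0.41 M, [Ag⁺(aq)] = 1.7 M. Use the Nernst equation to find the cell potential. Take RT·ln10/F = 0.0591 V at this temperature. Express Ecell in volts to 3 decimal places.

+1.381 V

Since E°(Ag⁺/Ag) > E°(Ga³⁺/Ga), Ag⁺/Ag serves as the cathode.
E°cell = E°cat − E°an = +0.80 − (−0.56) = +1.36 V; n = 3.
The balanced reaction is 3 Ag⁺(aq) + Ga(s) → 3 Ag(s) + Ga³⁺(aq), so Q = [Ga³⁺(aq)] / [Ag⁺(aq)]^3 = 0.0835 and log Q = −1.079.
Applying E = E° − (RT ln10/nF)·log Q gives +1.36 − (0.0591/3)(−1.079) = +1.381 V.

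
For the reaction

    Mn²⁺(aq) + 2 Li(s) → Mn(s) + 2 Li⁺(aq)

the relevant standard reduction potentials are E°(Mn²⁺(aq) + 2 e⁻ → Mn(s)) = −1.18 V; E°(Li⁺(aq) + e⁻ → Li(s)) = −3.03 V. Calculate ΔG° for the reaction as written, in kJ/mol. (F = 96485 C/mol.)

In the reaction as written Mn²⁺(aq) is reduced, so the Mn²⁺/Mn couple is the cathode and Li⁺/Li is the anode.
E°cell = −1.18 − (−3.03) = +1.85 V; balancing electrons gives n = 2.
ΔG° = −nFE°cell = −(2)(96485)(+1.85) J/mol = −357 kJ/mol.

−357 kJ/mol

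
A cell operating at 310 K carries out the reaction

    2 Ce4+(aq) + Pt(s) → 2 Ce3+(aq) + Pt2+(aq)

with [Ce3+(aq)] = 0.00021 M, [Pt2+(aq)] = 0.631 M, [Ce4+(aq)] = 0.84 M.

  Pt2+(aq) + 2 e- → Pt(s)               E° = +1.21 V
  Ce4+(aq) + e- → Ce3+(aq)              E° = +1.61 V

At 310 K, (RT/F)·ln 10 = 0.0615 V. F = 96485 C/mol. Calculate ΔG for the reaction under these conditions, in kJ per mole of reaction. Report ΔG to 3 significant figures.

−121 kJ/mol

E°cell = +1.61 − (+1.21) = +0.40 V; the balanced reaction transfers n = 2 electrons.
Here Q = ([Ce3+(aq)]^2·[Pt2+(aq)]) / [Ce4+(aq)]^2 = 3.94×10^−8 (log Q = −7.404), giving E = +0.40 − (0.0615/2)·(−7.404) = +0.6277 V.
Finally ΔG = −nFE = −(2)(96485 C/mol)(+0.6277 V) = −121 kJ/mol.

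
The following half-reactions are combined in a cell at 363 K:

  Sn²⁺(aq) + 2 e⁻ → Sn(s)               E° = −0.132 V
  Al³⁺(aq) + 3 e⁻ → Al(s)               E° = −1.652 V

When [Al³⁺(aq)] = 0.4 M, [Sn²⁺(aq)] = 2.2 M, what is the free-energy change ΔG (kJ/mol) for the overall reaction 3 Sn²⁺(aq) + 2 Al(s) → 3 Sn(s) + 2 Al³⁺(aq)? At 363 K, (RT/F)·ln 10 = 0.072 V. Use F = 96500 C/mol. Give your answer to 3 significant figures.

The standard cell potential is −0.132 − (−1.652) = +1.520 V, with n = 6 electrons in the balanced equation.
Q = [Al³⁺(aq)]^2 / [Sn²⁺(aq)]^3 = 0.015, so log Q = −1.823 and E = +1.520 − (0.072/6)(−1.823) = +1.5419 V.
Finally ΔG = −nFE = −(6)(96500 C/mol)(+1.5419 V) = −893 kJ/mol.

−893 kJ/mol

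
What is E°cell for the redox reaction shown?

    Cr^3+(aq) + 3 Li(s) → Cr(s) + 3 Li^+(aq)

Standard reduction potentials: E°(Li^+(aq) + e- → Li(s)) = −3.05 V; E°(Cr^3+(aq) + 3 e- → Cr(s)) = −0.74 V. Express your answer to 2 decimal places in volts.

+2.31 V

In the reaction as written, Cr^3+(aq) is reduced (cathode) and Li^+(aq) is produced by oxidation at the anode.
E°cell = E°(cathode) − E°(anode) = −0.74 − (−3.05) = +2.31 V.
The positive value indicates the reaction is spontaneous as written.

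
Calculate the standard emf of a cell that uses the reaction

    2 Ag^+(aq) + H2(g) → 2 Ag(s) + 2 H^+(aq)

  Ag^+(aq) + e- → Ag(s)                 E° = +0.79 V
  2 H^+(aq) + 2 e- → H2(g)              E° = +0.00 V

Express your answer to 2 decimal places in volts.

Ag^+(aq) gains electrons, so the Ag⁺/Ag couple is the cathode; the 2H⁺/H₂ couple is the anode.
E°cell = E°(cathode) − E°(anode) = +0.79 − (+0.00) = +0.79 V.
The positive value indicates the reaction is spontaneous as written.

+0.79 V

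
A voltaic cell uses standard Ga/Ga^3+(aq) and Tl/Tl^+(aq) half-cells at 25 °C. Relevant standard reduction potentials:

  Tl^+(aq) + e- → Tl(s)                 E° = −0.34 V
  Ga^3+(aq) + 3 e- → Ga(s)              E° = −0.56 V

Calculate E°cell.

Of the two couples in this cell, the one with the more positive reduction potential is reduced at the cathode: here that is Tl⁺/Tl (−0.34 V); Ga³⁺/Ga (−0.56 V) is the anode.
E°cell = E°(cathode) − E°(anode) = −0.34 − (−0.56) = +0.22 V.

+0.22 V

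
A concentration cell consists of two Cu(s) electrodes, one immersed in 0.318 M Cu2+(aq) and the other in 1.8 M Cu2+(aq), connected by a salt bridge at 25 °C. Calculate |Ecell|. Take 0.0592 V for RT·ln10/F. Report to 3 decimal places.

0.022 V

For a concentration cell E°cell = 0, since both electrodes use the same couple.
The compartment with the higher Cu2+(aq) concentration (1.8 M) acts as the cathode; ions are reduced there and produced at the dilute (0.318 M) anode.
With n = 2, Ecell = −(0.0592/2)·log([dilute]/[conc]) = −(0.0592/2)·log(0.318/1.8) = +0.022 V.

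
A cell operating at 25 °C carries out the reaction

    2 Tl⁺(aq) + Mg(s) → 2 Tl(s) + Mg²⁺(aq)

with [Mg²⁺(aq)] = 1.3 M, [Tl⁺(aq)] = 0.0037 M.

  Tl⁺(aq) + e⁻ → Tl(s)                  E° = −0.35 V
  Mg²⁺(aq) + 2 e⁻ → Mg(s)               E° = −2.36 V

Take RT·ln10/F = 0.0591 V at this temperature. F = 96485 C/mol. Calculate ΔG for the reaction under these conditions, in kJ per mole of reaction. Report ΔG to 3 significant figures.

−359 kJ/mol

E°cell = −0.35 − (−2.36) = +2.01 V; the balanced reaction transfers n = 2 electrons.
Here Q = [Mg²⁺(aq)] / [Tl⁺(aq)]^2 = 9.5×10^4 (log Q = 4.978), giving E = +2.01 − (0.0591/2)·(4.978) = +1.8629 V.
Then ΔG = −nFE = −2 × 96485 × +1.8629 J/mol = −359 kJ/mol.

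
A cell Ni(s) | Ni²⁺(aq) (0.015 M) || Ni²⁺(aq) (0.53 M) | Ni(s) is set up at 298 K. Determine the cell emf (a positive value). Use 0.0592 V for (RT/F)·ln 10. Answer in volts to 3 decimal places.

For a concentration cell E°cell = 0, since both electrodes use the same couple.
The compartment with the higher Ni²⁺(aq) concentration (0.53 M) acts as the cathode; ions are reduced there and produced at the dilute (0.015 M) anode.
With n = 2, Ecell = −(0.0592/2)·log([dilute]/[conc]) = −(0.0592/2)·log(0.015/0.53) = +0.046 V.

0.046 V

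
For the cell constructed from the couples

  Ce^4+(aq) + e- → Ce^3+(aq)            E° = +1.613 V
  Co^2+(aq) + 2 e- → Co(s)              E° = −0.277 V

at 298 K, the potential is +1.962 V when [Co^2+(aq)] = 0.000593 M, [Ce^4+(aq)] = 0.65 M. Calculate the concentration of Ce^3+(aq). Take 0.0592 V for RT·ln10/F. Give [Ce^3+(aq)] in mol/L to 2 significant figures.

The Ce⁴⁺/Ce³⁺ couple has the larger reduction potential, so it is the cathode: E°cell = +1.613 − (−0.277) = +1.890 V and n = 2.
Rearranging E = E° − (0.0592/n)·log Q gives log Q = 2(+1.890 − (+1.962))/0.0592 = −2.432.
For 2 Ce^4+(aq) + Co(s) → 2 Ce^3+(aq) + Co^2+(aq), the reaction quotient is Q = ([Ce^3+(aq)]^2·[Co^2+(aq)]) / [Ce^4+(aq)]^2.
Substituting the known concentrations and solving, log [Ce^3+(aq)] = 0.210 and [Ce^3+(aq)] = 1.6 M.

1.6 M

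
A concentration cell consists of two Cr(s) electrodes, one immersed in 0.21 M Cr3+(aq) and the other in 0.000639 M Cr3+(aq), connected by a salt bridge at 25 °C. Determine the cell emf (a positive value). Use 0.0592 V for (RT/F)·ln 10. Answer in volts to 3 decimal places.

For a concentration cell E°cell = 0, since both electrodes use the same couple.
The compartment with the higher Cr3+(aq) concentration (0.21 M) acts as the cathode; ions are reduced there and produced at the dilute (0.000639 M) anode.
With n = 3, Ecell = −(0.0592/3)·log([dilute]/[conc]) = −(0.0592/3)·log(0.000639/0.21) = +0.050 V.

0.050 V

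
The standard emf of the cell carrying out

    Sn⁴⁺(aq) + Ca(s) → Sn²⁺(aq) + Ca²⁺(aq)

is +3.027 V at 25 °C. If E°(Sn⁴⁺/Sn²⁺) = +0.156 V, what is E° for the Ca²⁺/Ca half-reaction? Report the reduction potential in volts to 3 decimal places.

In the reaction as written the Sn⁴⁺/Sn²⁺ couple is reduced (cathode) and Ca²⁺/Ca is oxidized (anode), so E°cell = E°(Sn⁴⁺/Sn²⁺) − E°(Ca²⁺/Ca).
E°(Ca²⁺/Ca) = E°(cathode) − E°cell = +0.156 − (+3.027) = −2.871 V.

−2.871 V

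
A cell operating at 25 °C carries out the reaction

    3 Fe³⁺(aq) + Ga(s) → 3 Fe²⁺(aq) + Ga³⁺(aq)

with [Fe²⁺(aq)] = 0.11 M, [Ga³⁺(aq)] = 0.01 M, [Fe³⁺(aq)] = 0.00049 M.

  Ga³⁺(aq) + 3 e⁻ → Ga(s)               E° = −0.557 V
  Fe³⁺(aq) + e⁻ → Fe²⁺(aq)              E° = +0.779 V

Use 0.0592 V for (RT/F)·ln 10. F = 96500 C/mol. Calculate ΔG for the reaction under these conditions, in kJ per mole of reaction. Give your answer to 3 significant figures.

−358 kJ/mol

The standard cell potential is +0.779 − (−0.557) = +1.336 V, with n = 3 electrons in the balanced equation.
Here Q = ([Fe²⁺(aq)]^3·[Ga³⁺(aq)]) / [Fe³⁺(aq)]^3 = 1.13×10^5 (log Q = 5.054), giving E = +1.336 − (0.0592/3)·(5.054) = +1.2363 V.
ΔG = −nFE = −(3)(96500)(+1.2363) J/mol = −358 kJ/mol.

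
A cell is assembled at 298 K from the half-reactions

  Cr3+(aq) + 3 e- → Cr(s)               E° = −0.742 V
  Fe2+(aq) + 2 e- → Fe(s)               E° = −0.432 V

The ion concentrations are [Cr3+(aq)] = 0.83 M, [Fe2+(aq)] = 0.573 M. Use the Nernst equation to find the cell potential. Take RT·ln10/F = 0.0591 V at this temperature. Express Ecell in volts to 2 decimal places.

+0.30 V

Since E°(Fe²⁺/Fe) > E°(Cr³⁺/Cr), Fe²⁺/Fe serves as the cathode.
E°cell = −0.432 − (−0.742) = +0.310 V, with n = 6 electrons transferred.
The balanced reaction is 3 Fe2+(aq) + 2 Cr(s) → 3 Fe(s) + 2 Cr3+(aq), so Q = [Cr3+(aq)]^2 / [Fe2+(aq)]^3 = 3.66 and log Q = 0.564.
By the Nernst equation, E = +0.310 − (0.0591/6)·(0.564) = +0.30 V.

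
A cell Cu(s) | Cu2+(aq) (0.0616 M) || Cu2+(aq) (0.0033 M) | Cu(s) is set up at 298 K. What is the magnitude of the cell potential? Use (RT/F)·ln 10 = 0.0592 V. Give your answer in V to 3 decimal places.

For a concentration cell E°cell = 0, since both electrodes use the same couple.
The compartment with the higher Cu2+(aq) concentration (0.0616 M) acts as the cathode; ions are reduced there and produced at the dilute (0.0033 M) anode.
With n = 2, Ecell = −(0.0592/2)·log([dilute]/[conc]) = −(0.0592/2)·log(0.0033/0.0616) = +0.038 V.

0.038 V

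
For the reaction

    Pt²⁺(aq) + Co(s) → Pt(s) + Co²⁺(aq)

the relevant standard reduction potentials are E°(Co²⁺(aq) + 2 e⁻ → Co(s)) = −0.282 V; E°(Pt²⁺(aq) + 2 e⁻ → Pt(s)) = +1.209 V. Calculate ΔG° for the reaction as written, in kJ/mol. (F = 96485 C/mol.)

−288 kJ/mol

In the reaction as written Pt²⁺(aq) is reduced, so the Pt²⁺/Pt couple is the cathode and Co²⁺/Co is the anode.
E°cell = +1.209 − (−0.282) = +1.491 V; balancing electrons gives n = 2.
ΔG° = −nFE°cell = −(2)(96485)(+1.491) J/mol = −288 kJ/mol.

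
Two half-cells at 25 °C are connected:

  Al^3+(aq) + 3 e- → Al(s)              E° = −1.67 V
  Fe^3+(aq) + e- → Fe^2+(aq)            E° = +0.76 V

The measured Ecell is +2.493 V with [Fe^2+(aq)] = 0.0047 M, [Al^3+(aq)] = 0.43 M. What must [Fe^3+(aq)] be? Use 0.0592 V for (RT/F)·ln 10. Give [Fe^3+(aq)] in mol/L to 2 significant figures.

0.041 M

The Fe³⁺/Fe²⁺ couple has the larger reduction potential, so it is the cathode: E°cell = +0.76 − (−1.67) = +2.43 V and n = 3.
Rearranging E = E° − (0.0592/n)·log Q gives log Q = 3(+2.43 − (+2.493))/0.0592 = −3.193.
The balanced reaction is 3 Fe^3+(aq) + Al(s) → 3 Fe^2+(aq) + Al^3+(aq), so Q = ([Fe^2+(aq)]^3·[Al^3+(aq)]) / [Fe^3+(aq)]^3.
Isolating [Fe^3+(aq)] in Q = 10^{−3.193} yields log [Fe^3+(aq)] = −1.386, i.e. 0.041 M.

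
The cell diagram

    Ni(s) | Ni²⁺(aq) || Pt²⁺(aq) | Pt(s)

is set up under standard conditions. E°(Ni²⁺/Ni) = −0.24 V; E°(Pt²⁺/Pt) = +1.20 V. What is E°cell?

By convention the left-hand electrode in cell notation is the anode (oxidation) and the right-hand electrode is the cathode (reduction).
E°cell = E°(right) − E°(left) = +1.20 − (−0.24) = +1.44 V.

+1.44 V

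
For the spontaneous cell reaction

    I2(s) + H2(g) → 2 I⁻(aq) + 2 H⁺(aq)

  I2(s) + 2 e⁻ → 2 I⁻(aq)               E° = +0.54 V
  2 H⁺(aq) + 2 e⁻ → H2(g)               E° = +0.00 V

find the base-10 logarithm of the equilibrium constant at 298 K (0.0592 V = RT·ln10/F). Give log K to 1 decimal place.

log K = 18.2

The I₂/I⁻ couple is reduced (cathode); E°cell = +0.54 − (+0.00) = +0.54 V with n = 2.
At equilibrium E = 0, so log K = nE°cell / 0.0592 = (2)(+0.54) / 0.0592 = 18.2.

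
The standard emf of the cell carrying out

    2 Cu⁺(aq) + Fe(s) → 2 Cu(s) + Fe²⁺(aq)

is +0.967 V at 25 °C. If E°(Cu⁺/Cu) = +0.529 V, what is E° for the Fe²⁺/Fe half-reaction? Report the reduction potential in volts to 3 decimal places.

−0.438 V

In the reaction as written the Cu⁺/Cu couple is reduced (cathode) and Fe²⁺/Fe is oxidized (anode), so E°cell = E°(Cu⁺/Cu) − E°(Fe²⁺/Fe).
E°(Fe²⁺/Fe) = E°(cathode) − E°cell = +0.529 − (+0.967) = −0.438 V.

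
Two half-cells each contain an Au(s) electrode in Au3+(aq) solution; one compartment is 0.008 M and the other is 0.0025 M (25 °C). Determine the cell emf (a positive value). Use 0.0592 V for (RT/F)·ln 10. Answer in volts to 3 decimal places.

0.010 V

For a concentration cell E°cell = 0, since both electrodes use the same couple.
The compartment with the higher Au3+(aq) concentration (0.008 M) acts as the cathode; ions are reduced there and produced at the dilute (0.0025 M) anode.
With n = 3, Ecell = −(0.0592/3)·log([dilute]/[conc]) = −(0.0592/3)·log(0.0025/0.008) = +0.010 V.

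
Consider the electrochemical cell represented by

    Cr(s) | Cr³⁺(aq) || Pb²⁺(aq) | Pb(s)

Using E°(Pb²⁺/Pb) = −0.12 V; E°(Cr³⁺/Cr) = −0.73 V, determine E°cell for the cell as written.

By convention the left-hand electrode in cell notation is the anode (oxidation) and the right-hand electrode is the cathode (reduction).
E°cell = E°(right) − E°(left) = −0.12 − (−0.73) = +0.61 V.

+0.61 V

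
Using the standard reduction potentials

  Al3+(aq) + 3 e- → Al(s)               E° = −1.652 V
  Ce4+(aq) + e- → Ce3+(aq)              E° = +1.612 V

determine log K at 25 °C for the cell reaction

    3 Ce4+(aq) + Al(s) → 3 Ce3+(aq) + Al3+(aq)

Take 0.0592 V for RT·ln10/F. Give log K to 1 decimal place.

log K = 165.4

The Ce⁴⁺/Ce³⁺ couple is reduced (cathode); E°cell = +1.612 − (−1.652) = +3.264 V with n = 3.
At equilibrium E = 0, so log K = nE°cell / 0.0592 = (3)(+3.264) / 0.0592 = 165.4.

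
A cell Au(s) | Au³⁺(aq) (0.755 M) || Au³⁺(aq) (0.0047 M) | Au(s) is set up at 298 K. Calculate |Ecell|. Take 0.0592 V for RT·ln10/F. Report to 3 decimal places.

For a concentration cell E°cell = 0, since both electrodes use the same couple.
The compartment with the higher Au³⁺(aq) concentration (0.755 M) acts as the cathode; ions are reduced there and produced at the dilute (0.0047 M) anode.
With n = 3, Ecell = −(0.0592/3)·log([dilute]/[conc]) = −(0.0592/3)·log(0.0047/0.755) = +0.044 V.

0.044 V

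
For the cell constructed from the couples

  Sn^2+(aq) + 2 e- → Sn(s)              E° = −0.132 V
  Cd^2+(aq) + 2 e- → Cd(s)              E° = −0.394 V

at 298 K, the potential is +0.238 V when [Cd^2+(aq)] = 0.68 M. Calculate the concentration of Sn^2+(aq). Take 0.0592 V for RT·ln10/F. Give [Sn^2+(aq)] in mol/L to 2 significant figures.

Sn²⁺/Sn is the cathode (higher E°); E°cell = −0.132 − (−0.394) = +0.262 V with n = 2.
From the Nernst equation, log Q = n(E° − E)/0.0592 = 2·(+0.262 − (+0.238))/0.0592 = 0.811.
For Sn^2+(aq) + Cd(s) → Sn(s) + Cd^2+(aq), the reaction quotient is Q = [Cd^2+(aq)] / [Sn^2+(aq)].
Isolating [Sn^2+(aq)] in Q = 10^{0.811} yields log [Sn^2+(aq)] = −0.978, i.e. 0.11 M.

0.11 M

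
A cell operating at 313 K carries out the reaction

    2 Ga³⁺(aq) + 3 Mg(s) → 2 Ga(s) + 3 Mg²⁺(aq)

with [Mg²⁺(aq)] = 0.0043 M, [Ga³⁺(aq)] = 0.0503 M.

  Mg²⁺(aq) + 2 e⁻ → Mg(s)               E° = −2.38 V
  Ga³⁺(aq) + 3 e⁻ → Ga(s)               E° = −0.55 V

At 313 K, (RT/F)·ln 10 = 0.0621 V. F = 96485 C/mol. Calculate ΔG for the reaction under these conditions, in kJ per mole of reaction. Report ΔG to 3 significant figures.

−1090 kJ/mol

The standard cell potential is −0.55 − (−2.38) = +1.83 V, with n = 6 electrons in the balanced equation.
Q = [Mg²⁺(aq)]^3 / [Ga³⁺(aq)]^2 = 3.14×10^−5, so log Q = −4.503 and E = +1.83 − (0.0621/6)(−4.503) = +1.8766 V.
Finally ΔG = −nFE = −(6)(96485 C/mol)(+1.8766 V) = −1090 kJ/mol.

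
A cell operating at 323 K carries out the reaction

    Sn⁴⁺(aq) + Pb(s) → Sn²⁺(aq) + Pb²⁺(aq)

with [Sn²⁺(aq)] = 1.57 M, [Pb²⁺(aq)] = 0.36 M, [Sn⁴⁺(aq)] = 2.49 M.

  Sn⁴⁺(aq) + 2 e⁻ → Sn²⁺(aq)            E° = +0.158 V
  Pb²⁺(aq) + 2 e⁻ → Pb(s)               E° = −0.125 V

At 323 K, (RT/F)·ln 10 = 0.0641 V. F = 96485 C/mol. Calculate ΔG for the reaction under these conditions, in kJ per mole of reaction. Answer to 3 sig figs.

With Sn⁴⁺/Sn²⁺ reduced at the cathode, E°cell = +0.158 − (−0.125) = +0.283 V and n = 2.
Here Q = ([Sn²⁺(aq)]·[Pb²⁺(aq)]) / [Sn⁴⁺(aq)] = 0.227 (log Q = −0.644), giving E = +0.283 − (0.0641/2)·(−0.644) = +0.3036 V.
Then ΔG = −nFE = −2 × 96485 × +0.3036 J/mol = −58.6 kJ/mol.

−58.6 kJ/mol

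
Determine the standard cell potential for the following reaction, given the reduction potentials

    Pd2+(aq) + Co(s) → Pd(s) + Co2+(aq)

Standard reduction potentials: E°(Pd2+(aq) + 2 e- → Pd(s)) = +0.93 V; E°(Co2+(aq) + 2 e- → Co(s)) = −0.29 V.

In the reaction as written, Pd2+(aq) is reduced (cathode) and Co2+(aq) is produced by oxidation at the anode.
E°cell = E°(cathode) − E°(anode) = +0.93 − (−0.29) = +1.22 V.

+1.22 V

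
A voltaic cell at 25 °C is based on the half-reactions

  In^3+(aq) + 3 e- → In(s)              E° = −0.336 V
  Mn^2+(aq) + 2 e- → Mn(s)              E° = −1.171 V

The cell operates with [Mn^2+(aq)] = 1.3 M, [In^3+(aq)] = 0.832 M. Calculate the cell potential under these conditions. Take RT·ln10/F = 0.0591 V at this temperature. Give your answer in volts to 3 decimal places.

+0.830 V

The In³⁺/In couple has the more positive E°, so it is the cathode; Mn²⁺/Mn is the anode.
E°cell = −0.336 − (−1.171) = +0.835 V, with n = 6 electrons transferred.
Balancing gives 2 In^3+(aq) + 3 Mn(s) → 2 In(s) + 3 Mn^2+(aq); hence Q = [Mn^2+(aq)]^3 / [In^3+(aq)]^2 = 3.17 (log Q = 0.502).
E = E° − (0.0591/n)·log Q = +0.835 − (0.0591/6)(0.502) = +0.830 V.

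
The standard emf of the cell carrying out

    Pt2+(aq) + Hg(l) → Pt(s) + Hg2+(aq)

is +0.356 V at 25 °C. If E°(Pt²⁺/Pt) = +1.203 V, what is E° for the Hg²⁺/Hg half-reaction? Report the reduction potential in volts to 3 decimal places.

+0.847 V

In the reaction as written the Pt²⁺/Pt couple is reduced (cathode) and Hg²⁺/Hg is oxidized (anode), so E°cell = E°(Pt²⁺/Pt) − E°(Hg²⁺/Hg).
E°(Hg²⁺/Hg) = E°(cathode) − E°cell = +1.203 − (+0.356) = +0.847 V.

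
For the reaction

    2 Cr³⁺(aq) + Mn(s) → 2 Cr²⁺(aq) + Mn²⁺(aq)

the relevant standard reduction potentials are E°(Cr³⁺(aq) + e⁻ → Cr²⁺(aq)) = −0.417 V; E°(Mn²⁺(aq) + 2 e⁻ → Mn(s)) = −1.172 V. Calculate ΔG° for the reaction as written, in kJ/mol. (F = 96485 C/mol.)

In the reaction as written Cr³⁺(aq) is reduced, so the Cr³⁺/Cr²⁺ couple is the cathode and Mn²⁺/Mn is the anode.
E°cell = −0.417 − (−1.172) = +0.755 V; balancing electrons gives n = 2.
ΔG° = −nFE°cell = −(2)(96485)(+0.755) J/mol = −146 kJ/mol.

−146 kJ/mol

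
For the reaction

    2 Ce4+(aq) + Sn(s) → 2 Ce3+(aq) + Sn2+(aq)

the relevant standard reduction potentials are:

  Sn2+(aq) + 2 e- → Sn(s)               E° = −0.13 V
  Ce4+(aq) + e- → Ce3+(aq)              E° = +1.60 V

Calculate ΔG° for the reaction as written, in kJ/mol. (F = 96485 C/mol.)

In the reaction as written Ce4+(aq) is reduced, so the Ce⁴⁺/Ce³⁺ couple is the cathode and Sn²⁺/Sn is the anode.
E°cell = +1.60 − (−0.13) = +1.73 V; balancing electrons gives n = 2.
ΔG° = −nFE°cell = −(2)(96485)(+1.73) J/mol = −334 kJ/mol.

−334 kJ/mol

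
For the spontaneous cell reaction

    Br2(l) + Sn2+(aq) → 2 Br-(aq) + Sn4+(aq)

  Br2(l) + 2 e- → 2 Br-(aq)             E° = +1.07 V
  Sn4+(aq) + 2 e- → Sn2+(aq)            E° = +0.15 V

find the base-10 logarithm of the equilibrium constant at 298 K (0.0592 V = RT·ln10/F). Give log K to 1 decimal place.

log K = 31.1

The Br₂/Br⁻ couple is reduced (cathode); E°cell = +1.07 − (+0.15) = +0.92 V with n = 2.
At equilibrium E = 0, so log K = nE°cell / 0.0592 = (2)(+0.92) / 0.0592 = 31.1.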